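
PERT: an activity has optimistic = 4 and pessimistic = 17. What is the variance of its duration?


σ² = ((p - o) / 6)² = (p - o)² / 36
= (17 - 4)² / 36
= 13² / 36
= 169 / 36
= 4.6944


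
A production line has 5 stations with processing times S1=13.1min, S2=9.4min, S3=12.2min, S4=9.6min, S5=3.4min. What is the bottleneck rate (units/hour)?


Bottleneck = longest station time
Station times: [13.1, 9.4, 12.2, 9.6, 3.4]
Max = 13.1 min
Rate = 60 / 13.1
= 4.58 units/hour (bottleneck: 13.1min)


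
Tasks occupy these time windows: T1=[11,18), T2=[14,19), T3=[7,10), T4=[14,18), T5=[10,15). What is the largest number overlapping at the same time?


Check each time point for overlaps:
  t=14: 4 tasks active (T1, T2, T4, T5)
Max concurrent = 4


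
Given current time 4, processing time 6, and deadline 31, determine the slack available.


Slack = due - current_time - processing
= 31 - 4 - 6
= 21


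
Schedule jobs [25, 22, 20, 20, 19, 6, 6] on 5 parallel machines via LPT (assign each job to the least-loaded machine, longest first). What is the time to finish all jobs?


Jobs (LPT sorted): [25, 22, 20, 20, 19, 6, 6]
Machines: 5
  J=25 → Machine 1 (load: 0+25=25)
  J=22 → Machine 2 (load: 0+22=22)
  J=20 → Machine 3 (load: 0+20=20)
  J=20 → Machine 4 (load: 0+20=20)
  J=19 → Machine 5 (load: 0+19=19)
  J=6 → Machine 5 (load: 19+6=25)
  J=6 → Machine 3 (load: 20+6=26)
Machine loads: [25, 22, 26, 20, 25]
Makespan = max = 26 time units


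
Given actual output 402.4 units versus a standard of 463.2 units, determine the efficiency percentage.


Efficiency = (actual / standard) × 100
= (402.4 / 463.2) × 100
= 86.9%


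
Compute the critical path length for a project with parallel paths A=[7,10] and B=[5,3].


Path A: 7 + 10 = 17
Path B: 5 + 3 = 8
Critical path = longest = max(17, 8)
= 17 (Path A)


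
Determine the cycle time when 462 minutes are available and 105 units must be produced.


Cycle time = available time / demand
= 462 / 105
= 4.40 min/unit


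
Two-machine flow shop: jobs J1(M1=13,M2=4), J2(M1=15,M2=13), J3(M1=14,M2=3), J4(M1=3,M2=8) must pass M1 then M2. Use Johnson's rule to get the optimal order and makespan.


Johnson's rule:
Group 1 (M1≤M2, sort by M1): ['J4']
Group 2 (M1>M2, sort desc M2): ['J2', 'J1', 'J3']
Sequence: J4 → J2 → J1 → J3
Makespan calculation:
  J4: M1 done=3, M2 done=11
  J2: M1 done=18, M2 done=31
  J1: M1 done=31, M2 done=35
  J3: M1 done=45, M2 done=48
= Sequence: J4 → J2 → J1 → J3, Makespan: 48


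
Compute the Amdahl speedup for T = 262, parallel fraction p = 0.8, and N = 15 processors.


Amdahl's law: T_p = T × ((1-p) + p/N)
= 262 × ((1-0.8) + 0.8/15)
= 262 × (0.20 + 0.0533)
= 262 × 0.2533
= 66.37
Speedup = 262/66.37
= 3.95×


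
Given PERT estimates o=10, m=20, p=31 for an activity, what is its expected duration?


te = (o + 4m + p) / 6
= (10 + 4×20 + 31) / 6
= (10 + 80 + 31) / 6
= 121 / 6
= 20.17


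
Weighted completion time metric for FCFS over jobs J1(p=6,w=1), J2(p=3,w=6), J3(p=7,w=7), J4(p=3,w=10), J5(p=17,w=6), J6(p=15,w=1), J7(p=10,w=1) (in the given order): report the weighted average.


Completion times:
  J1: C=6, w×C=1×6=6
  J2: C=9, w×C=6×9=54
  J3: C=16, w×C=7×16=112
  J4: C=19, w×C=10×19=190
  J5: C=36, w×C=6×36=216
  J6: C=51, w×C=1×51=51
  J7: C=61, w×C=1×61=61
Sum w×C = 690
Sum w = 32
Weighted avg = 690/32
= 21.56


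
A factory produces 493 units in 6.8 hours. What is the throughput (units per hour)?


Throughput = units / time
= 493 / 6.8
= 72.5 units/hour


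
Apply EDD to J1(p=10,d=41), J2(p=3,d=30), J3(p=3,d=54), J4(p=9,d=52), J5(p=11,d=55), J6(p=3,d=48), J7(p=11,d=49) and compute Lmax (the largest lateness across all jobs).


EDD order: J2 → J1 → J6 → J7 → J4 → J3 → J5
Completion and lateness:
  J2: C=3, d=30, L=3-30=-27
  J1: C=13, d=41, L=13-41=-28
  J6: C=16, d=48, L=16-48=-32
  J7: C=27, d=49, L=27-49=-22
  J4: C=36, d=52, L=36-52=-16
  J3: C=39, d=54, L=39-54=-15
  J5: C=50, d=55, L=50-55=-5
Lmax = max(-27, -28, -32, -22, -16, -15, -5)
= -5


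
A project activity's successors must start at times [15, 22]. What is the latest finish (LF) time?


LF = min of all successor start times
Successors start at: [15, 22]
LF = min(15, 22)
= 15


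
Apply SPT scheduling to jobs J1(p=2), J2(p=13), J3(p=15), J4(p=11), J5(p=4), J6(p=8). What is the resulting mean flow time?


SPT order: J1 → J5 → J6 → J4 → J2 → J3
Completion times:
  J1: C=2
  J5: C=6
  J6: C=14
  J4: C=25
  J2: C=38
  J3: C=53
Sum = 138, n = 6
Mean flow = 138/6
= 23.00


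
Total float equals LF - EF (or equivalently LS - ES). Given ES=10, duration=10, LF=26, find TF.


EF = ES + duration = 10 + 10 = 20
LS = LF - duration = 26 - 10 = 16
Total Float = LF - EF = 26 - 20
(or LS - ES = 16 - 10)
= 6


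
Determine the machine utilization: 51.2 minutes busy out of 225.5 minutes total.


Utilization = busy / total × 100
= 51.2 / 225.5 × 100
= 22.7%


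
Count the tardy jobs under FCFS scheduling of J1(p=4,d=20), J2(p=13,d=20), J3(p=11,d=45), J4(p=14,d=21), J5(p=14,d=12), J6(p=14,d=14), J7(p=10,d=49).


Completion vs due date:
  J1: C=4, d=20 → on time
  J2: C=17, d=20 → on time
  J3: C=28, d=45 → on time
  J4: C=42, d=21 → TARDY
  J5: C=56, d=12 → TARDY
  J6: C=70, d=14 → TARDY
  J7: C=80, d=49 → TARDY
Tardy jobs: J4, J5, J6, J7
Count = 4


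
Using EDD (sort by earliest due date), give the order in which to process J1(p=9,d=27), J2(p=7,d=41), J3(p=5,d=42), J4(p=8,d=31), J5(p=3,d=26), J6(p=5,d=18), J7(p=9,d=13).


EDD: sort by earliest due date
  J7: d=13, p=9
  J6: d=18, p=5
  J5: d=26, p=3
  J1: d=27, p=9
  J4: d=31, p=8
  J2: d=41, p=7
  J3: d=42, p=5
Order: J7 → J6 → J5 → J1 → J4 → J2 → J3


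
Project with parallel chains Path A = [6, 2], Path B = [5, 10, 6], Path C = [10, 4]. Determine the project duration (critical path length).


Path A: 6 + 2 = 8
Path B: 5 + 10 + 6 = 21
Path C: 10 + 4 = 14
Critical path = longest = max(8, 21, 14)
= 21 (Path B)


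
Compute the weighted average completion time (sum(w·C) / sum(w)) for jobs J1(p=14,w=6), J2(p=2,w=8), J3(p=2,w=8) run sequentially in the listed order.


Completion times:
  J1: C=14, w×C=6×14=84
  J2: C=16, w×C=8×16=128
  J3: C=18, w×C=8×18=144
Sum w×C = 356
Sum w = 22
Weighted avg = 356/22
= 16.18


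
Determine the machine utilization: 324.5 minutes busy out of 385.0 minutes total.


Utilization = busy / total × 100
= 324.5 / 385.0 × 100
= 84.3%


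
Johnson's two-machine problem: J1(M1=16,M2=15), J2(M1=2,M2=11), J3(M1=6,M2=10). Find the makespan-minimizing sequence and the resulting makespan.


Johnson's rule:
Group 1 (M1≤M2, sort by M1): ['J2', 'J3']
Group 2 (M1>M2, sort desc M2): ['J1']
Sequence: J2 → J3 → J1
Makespan calculation:
  J2: M1 done=2, M2 done=13
  J3: M1 done=8, M2 done=23
  J1: M1 done=24, M2 done=39
= Sequence: J2 → J3 → J1, Makespan: 39


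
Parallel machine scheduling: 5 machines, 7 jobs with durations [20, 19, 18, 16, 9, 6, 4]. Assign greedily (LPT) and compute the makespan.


Jobs (LPT sorted): [20, 19, 18, 16, 9, 6, 4]
Machines: 5
  J=20 → Machine 1 (load: 0+20=20)
  J=19 → Machine 2 (load: 0+19=19)
  J=18 → Machine 3 (load: 0+18=18)
  J=16 → Machine 4 (load: 0+16=16)
  J=9 → Machine 5 (load: 0+9=9)
  J=6 → Machine 5 (load: 9+6=15)
  J=4 → Machine 5 (load: 15+4=19)
Machine loads: [20, 19, 18, 16, 19]
Makespan = max = 20 time units


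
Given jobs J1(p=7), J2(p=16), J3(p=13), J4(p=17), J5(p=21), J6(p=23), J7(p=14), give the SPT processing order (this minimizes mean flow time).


SPT: sort by shortest processing time
  J1: p=7
  J3: p=13
  J7: p=14
  J2: p=16
  J4: p=17
  J5: p=21
  J6: p=23
Order: J1 → J3 → J7 → J2 → J4 → J5 → J6


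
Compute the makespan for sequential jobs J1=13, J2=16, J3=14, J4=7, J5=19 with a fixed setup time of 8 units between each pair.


Makespan = Σ processing + (n-1) × setup
= (13 + 16 + 14 + 7 + 19) + (5-1)×8
= 69 + 32
= 101 time units


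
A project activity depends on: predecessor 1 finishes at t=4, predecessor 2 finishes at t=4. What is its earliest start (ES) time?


ES = max of all predecessor completion times
Predecessors: [4, 4]
ES = max(4, 4)
= 4


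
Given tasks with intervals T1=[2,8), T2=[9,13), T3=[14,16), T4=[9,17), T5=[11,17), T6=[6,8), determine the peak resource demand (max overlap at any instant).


Check each time point for overlaps:
  t=11: 3 tasks active (T2, T4, T5)
Max concurrent = 3


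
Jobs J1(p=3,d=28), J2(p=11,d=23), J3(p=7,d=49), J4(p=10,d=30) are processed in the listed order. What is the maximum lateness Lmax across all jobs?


Lateness per job (L = C - d):
  J1: C=3, d=28, L=-25
  J2: C=14, d=23, L=-9
  J3: C=21, d=49, L=-28
  J4: C=31, d=30, L=1
Lmax = max(-25, -9, -28, 1)
= 1


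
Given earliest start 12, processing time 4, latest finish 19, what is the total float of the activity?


EF = ES + duration = 12 + 4 = 16
LS = LF - duration = 19 - 4 = 15
Total Float = LF - EF = 19 - 16
(or LS - ES = 15 - 12)
= 3


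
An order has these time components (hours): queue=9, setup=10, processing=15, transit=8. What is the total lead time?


Lead time = queue + setup + processing + transit
= 9 + 10 + 15 + 8
= 42 hours


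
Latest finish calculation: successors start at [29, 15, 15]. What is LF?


LF = min of all successor start times
Successors start at: [29, 15, 15]
LF = min(29, 15, 15)
= 15


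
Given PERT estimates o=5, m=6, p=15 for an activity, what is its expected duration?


te = (o + 4m + p) / 6
= (5 + 4×6 + 15) / 6
= (5 + 24 + 15) / 6
= 44 / 6
= 7.33


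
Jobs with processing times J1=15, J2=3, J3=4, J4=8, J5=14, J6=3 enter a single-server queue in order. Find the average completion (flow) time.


Completion times:
  J1: completes at 15
  J2: completes at 18
  J3: completes at 22
  J4: completes at 30
  J5: completes at 44
  J6: completes at 47
Sum = 176
Average = 176/6
= 29.33


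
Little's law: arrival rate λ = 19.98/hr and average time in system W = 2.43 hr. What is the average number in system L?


Little's law: L = λ × W
= 19.98 × 2.43
= 48.55


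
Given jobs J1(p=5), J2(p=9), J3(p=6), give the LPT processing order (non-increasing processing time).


LPT: sort by longest processing time first
  J2: p=9
  J3: p=6
  J1: p=5
Order: J2 → J3 → J1


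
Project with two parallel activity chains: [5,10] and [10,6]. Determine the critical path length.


Path A: 5 + 10 = 15
Path B: 10 + 6 = 16
Critical path = longest = max(15, 16)
= 16 (Path B)


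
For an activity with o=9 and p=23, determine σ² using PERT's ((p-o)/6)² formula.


σ² = ((p - o) / 6)² = (p - o)² / 36
= (23 - 9)² / 36
= 14² / 36
= 196 / 36
= 5.4444


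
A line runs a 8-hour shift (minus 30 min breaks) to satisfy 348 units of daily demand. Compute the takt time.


Available = 8×60 - 30 = 450 min
Takt time = 450 / 348
= 1.29 min/unit


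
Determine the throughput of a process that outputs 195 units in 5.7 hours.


Throughput = units / time
= 195 / 5.7
= 34.2 units/hour


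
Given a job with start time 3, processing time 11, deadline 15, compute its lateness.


Completion = 3 + 11 = 14
Lateness = C - d = 14 - 15
= -1


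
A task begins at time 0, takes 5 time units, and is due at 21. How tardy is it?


Completion = start + processing = 0 + 5 = 5
Tardiness = max(0, C - d) = max(0, 5 - 21)
= max(0, -16)
= 0


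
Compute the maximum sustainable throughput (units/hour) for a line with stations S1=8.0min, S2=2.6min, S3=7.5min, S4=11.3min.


Bottleneck = longest station time
Station times: [8.0, 2.6, 7.5, 11.3]
Max = 11.3 min
Rate = 60 / 11.3
= 5.31 units/hour (bottleneck: 11.3min)


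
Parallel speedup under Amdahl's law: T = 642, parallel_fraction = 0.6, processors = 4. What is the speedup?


Amdahl's law: T_p = T × ((1-p) + p/N)
= 642 × ((1-0.6) + 0.6/4)
= 642 × (0.40 + 0.1500)
= 642 × 0.5500
= 353.10
Speedup = 642/353.10
= 1.82×


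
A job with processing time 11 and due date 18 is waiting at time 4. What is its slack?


Slack = due - current_time - processing
= 18 - 4 - 11
= 3


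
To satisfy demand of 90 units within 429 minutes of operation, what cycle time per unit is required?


Cycle time = available time / demand
= 429 / 90
= 4.77 min/unit


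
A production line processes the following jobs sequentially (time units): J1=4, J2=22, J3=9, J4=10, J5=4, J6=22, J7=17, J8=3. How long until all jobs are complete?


Sequential makespan: sum all processing times
= 4 + 22 + 9 + 10 + 4 + 22 + 17 + 3
= 91 time units


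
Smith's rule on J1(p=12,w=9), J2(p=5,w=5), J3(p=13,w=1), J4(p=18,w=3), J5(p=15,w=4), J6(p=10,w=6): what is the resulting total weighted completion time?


WSPT order (by p/w): J2 → J1 → J6 → J5 → J4 → J3
  J2: C=5, w·C=5×5=25
  J1: C=17, w·C=9×17=153
  J6: C=27, w·C=6×27=162
  J5: C=42, w·C=4×42=168
  J4: C=60, w·C=3×60=180
  J3: C=73, w·C=1×73=73
Σ w·C = 761
= 761


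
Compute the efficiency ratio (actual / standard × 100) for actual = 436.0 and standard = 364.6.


Efficiency = (actual / standard) × 100
= (436.0 / 364.6) × 100
= 119.6%


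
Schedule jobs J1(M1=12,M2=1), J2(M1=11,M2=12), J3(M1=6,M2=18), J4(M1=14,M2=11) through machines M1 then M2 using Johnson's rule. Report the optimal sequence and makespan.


Johnson's rule:
Group 1 (M1≤M2, sort by M1): ['J3', 'J2']
Group 2 (M1>M2, sort desc M2): ['J4', 'J1']
Sequence: J3 → J2 → J4 → J1
Makespan calculation:
  J3: M1 done=6, M2 done=24
  J2: M1 done=17, M2 done=36
  J4: M1 done=31, M2 done=47
  J1: M1 done=43, M2 done=48
= Sequence: J3 → J2 → J4 → J1, Makespan: 48


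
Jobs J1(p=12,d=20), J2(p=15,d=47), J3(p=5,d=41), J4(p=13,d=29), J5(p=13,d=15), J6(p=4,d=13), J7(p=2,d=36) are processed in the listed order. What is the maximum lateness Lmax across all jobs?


Lateness per job (L = C - d):
  J1: C=12, d=20, L=-8
  J2: C=27, d=47, L=-20
  J3: C=32, d=41, L=-9
  J4: C=45, d=29, L=16
  J5: C=58, d=15, L=43
  J6: C=62, d=13, L=49
  J7: C=64, d=36, L=28
Lmax = max(-8, -20, -9, 16, 43, 49, 28)
= 49


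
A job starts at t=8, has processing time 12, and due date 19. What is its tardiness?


Completion = start + processing = 8 + 12 = 20
Tardiness = max(0, C - d) = max(0, 20 - 19)
= max(0, 1)
= 1


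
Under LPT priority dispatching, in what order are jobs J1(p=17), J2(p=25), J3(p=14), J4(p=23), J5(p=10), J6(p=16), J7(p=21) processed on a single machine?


LPT: sort by longest processing time first
  J2: p=25
  J4: p=23
  J7: p=21
  J1: p=17
  J6: p=16
  J3: p=14
  J5: p=10
Order: J2 → J4 → J7 → J1 → J6 → J3 → J5


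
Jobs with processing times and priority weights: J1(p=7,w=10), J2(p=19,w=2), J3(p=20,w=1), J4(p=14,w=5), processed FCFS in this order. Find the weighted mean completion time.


Completion times:
  J1: C=7, w×C=10×7=70
  J2: C=26, w×C=2×26=52
  J3: C=46, w×C=1×46=46
  J4: C=60, w×C=5×60=300
Sum w×C = 468
Sum w = 18
Weighted avg = 468/18
= 26.00


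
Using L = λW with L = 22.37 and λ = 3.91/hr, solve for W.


Little's law: L = λW → W = L / λ
= 22.37 / 3.91
= 5.72 hours


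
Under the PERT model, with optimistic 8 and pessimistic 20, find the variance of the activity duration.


σ² = ((p - o) / 6)² = (p - o)² / 36
= (20 - 8)² / 36
= 12² / 36
= 144 / 36
= 4.0000


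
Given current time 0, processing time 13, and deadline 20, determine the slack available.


Slack = due - current_time - processing
= 20 - 0 - 13
= 7


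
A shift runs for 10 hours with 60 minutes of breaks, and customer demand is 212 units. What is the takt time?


Available = 10×60 - 60 = 540 min
Takt time = 540 / 212
= 2.55 min/unit


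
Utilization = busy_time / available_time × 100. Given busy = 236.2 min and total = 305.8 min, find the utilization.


Utilization = busy / total × 100
= 236.2 / 305.8 × 100
= 77.2%


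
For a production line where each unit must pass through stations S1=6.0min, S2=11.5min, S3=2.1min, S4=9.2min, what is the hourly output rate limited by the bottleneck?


Bottleneck = longest station time
Station times: [6.0, 11.5, 2.1, 9.2]
Max = 11.5 min
Rate = 60 / 11.5
= 5.22 units/hour (bottleneck: 11.5min)


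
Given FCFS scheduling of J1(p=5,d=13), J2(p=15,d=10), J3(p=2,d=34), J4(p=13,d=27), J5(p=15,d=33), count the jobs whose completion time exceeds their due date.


Completion vs due date:
  J1: C=5, d=13 → on time
  J2: C=20, d=10 → TARDY
  J3: C=22, d=34 → on time
  J4: C=35, d=27 → TARDY
  J5: C=50, d=33 → TARDY
Tardy jobs: J2, J4, J5
Count = 3


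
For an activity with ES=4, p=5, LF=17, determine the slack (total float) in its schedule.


EF = ES + duration = 4 + 5 = 9
LS = LF - duration = 17 - 5 = 12
Total Float = LF - EF = 17 - 9
(or LS - ES = 12 - 4)
= 8


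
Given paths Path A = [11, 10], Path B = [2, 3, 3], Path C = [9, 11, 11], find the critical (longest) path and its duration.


Path A: 11 + 10 = 21
Path B: 2 + 3 + 3 = 8
Path C: 9 + 11 + 11 = 31
Critical path = longest = max(21, 8, 31)
= 31 (Path C)


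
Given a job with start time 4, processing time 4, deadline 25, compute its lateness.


Completion = 4 + 4 = 8
Lateness = C - d = 8 - 25
= -17


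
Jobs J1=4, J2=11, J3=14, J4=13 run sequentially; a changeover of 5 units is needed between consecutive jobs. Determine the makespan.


Makespan = Σ processing + (n-1) × setup
= (4 + 11 + 14 + 13) + (4-1)×5
= 42 + 15
= 57 time units


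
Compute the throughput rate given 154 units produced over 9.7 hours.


Throughput = units / time
= 154 / 9.7
= 15.9 units/hour


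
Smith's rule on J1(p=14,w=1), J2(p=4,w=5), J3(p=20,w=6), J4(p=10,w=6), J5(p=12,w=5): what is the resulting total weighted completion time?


WSPT order (by p/w): J2 → J4 → J5 → J3 → J1
  J2: C=4, w·C=5×4=20
  J4: C=14, w·C=6×14=84
  J5: C=26, w·C=5×26=130
  J3: C=46, w·C=6×46=276
  J1: C=60, w·C=1×60=60
Σ w·C = 570
= 570


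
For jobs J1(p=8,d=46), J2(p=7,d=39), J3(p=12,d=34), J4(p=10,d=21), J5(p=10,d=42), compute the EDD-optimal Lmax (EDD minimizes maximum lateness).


EDD order: J4 → J3 → J2 → J5 → J1
Completion and lateness:
  J4: C=10, d=21, L=10-21=-11
  J3: C=22, d=34, L=22-34=-12
  J2: C=29, d=39, L=29-39=-10
  J5: C=39, d=42, L=39-42=-3
  J1: C=47, d=46, L=47-46=1
Lmax = max(-11, -12, -10, -3, 1)
= 1


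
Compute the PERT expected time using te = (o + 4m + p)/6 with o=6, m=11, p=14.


te = (o + 4m + p) / 6
= (6 + 4×11 + 14) / 6
= (6 + 44 + 14) / 6
= 64 / 6
= 10.67


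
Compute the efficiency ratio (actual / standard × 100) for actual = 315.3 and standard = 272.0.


Efficiency = (actual / standard) × 100
= (315.3 / 272.0) × 100
= 115.9%


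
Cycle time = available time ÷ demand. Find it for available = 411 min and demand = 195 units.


Cycle time = available time / demand
= 411 / 195
= 2.11 min/unit


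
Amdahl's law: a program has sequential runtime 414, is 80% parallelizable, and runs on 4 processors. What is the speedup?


Amdahl's law: T_p = T × ((1-p) + p/N)
= 414 × ((1-0.8) + 0.8/4)
= 414 × (0.20 + 0.2000)
= 414 × 0.4000
= 165.60
Speedup = 414/165.60
= 2.50×


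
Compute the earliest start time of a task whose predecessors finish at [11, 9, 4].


ES = max of all predecessor completion times
Predecessors: [11, 9, 4]
ES = max(11, 9, 4)
= 11


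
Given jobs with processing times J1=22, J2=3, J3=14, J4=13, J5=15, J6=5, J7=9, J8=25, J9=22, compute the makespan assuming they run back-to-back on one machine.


Sequential makespan: sum all processing times
= 22 + 3 + 14 + 13 + 15 + 5 + 9 + 25 + 22
= 128 time units


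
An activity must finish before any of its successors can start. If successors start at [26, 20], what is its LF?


LF = min of all successor start times
Successors start at: [26, 20]
LF = min(26, 20)
= 20


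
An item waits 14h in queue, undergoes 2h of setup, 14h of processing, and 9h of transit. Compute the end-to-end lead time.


Lead time = queue + setup + processing + transit
= 14 + 2 + 14 + 9
= 39 hours


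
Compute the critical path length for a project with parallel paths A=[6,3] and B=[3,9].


Path A: 6 + 3 = 9
Path B: 3 + 9 = 12
Critical path = longest = max(9, 12)
= 12 (Path B)


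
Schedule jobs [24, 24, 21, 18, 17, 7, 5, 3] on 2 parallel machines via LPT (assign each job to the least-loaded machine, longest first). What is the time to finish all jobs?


Jobs (LPT sorted): [24, 24, 21, 18, 17, 7, 5, 3]
Machines: 2
  J=24 → Machine 1 (load: 0+24=24)
  J=24 → Machine 2 (load: 0+24=24)
  J=21 → Machine 1 (load: 24+21=45)
  J=18 → Machine 2 (load: 24+18=42)
  J=17 → Machine 2 (load: 42+17=59)
  J=7 → Machine 1 (load: 45+7=52)
  J=5 → Machine 1 (load: 52+5=57)
  J=3 → Machine 1 (load: 57+3=60)
Machine loads: [60, 59]
Makespan = max = 60 time units


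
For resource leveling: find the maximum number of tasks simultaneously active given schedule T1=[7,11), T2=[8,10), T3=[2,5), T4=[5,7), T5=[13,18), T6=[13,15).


Check each time point for overlaps:
  t=8: 2 tasks active (T1, T2)
Max concurrent = 2


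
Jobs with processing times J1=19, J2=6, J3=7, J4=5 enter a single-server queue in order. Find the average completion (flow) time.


Completion times:
  J1: completes at 19
  J2: completes at 25
  J3: completes at 32
  J4: completes at 37
Sum = 113
Average = 113/4
= 28.25


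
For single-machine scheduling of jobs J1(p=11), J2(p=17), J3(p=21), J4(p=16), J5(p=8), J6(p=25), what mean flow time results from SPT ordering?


SPT order: J5 → J1 → J4 → J2 → J3 → J6
Completion times:
  J5: C=8
  J1: C=19
  J4: C=35
  J2: C=52
  J3: C=73
  J6: C=98
Sum = 285, n = 6
Mean flow = 285/6
= 47.50


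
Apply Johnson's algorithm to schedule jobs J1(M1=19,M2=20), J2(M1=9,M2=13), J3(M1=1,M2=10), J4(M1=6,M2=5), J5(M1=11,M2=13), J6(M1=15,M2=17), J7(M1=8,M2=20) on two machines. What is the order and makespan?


Johnson's rule:
Group 1 (M1≤M2, sort by M1): ['J3', 'J7', 'J2', 'J5', 'J6', 'J1']
Group 2 (M1>M2, sort desc M2): ['J4']
Sequence: J3 → J7 → J2 → J5 → J6 → J1 → J4
Makespan calculation:
  J3: M1 done=1, M2 done=11
  J7: M1 done=9, M2 done=31
  J2: M1 done=18, M2 done=44
  J5: M1 done=29, M2 done=57
  J6: M1 done=44, M2 done=74
  J1: M1 done=63, M2 done=94
  J4: M1 done=69, M2 done=99
= Sequence: J3 → J7 → J2 → J5 → J6 → J1 → J4, Makespan: 99


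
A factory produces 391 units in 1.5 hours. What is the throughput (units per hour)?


Throughput = units / time
= 391 / 1.5
= 260.7 units/hour


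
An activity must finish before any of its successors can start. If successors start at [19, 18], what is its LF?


LF = min of all successor start times
Successors start at: [19, 18]
LF = min(19, 18)
= 18


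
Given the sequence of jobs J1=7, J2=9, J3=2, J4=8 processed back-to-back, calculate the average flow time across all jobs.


Completion times:
  J1: completes at 7
  J2: completes at 16
  J3: completes at 18
  J4: completes at 26
Sum = 67
Average = 67/4
= 16.75


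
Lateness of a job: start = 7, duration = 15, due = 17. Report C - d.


Completion = 7 + 15 = 22
Lateness = C - d = 22 - 17
= 5


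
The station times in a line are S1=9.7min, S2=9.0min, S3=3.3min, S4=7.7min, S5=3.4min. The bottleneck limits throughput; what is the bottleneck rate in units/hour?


Bottleneck = longest station time
Station times: [9.7, 9.0, 3.3, 7.7, 3.4]
Max = 9.7 min
Rate = 60 / 9.7
= 6.19 units/hour (bottleneck: 9.7min)


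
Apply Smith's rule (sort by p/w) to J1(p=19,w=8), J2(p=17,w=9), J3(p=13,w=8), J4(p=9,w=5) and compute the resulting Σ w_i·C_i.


WSPT order (by p/w): J3 → J4 → J2 → J1
  J3: C=13, w·C=8×13=104
  J4: C=22, w·C=5×22=110
  J2: C=39, w·C=9×39=351
  J1: C=58, w·C=8×58=464
Σ w·C = 1029
= 1029


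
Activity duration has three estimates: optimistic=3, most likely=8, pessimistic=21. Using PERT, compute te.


te = (o + 4m + p) / 6
= (3 + 4×8 + 21) / 6
= (3 + 32 + 21) / 6
= 56 / 6
= 9.33


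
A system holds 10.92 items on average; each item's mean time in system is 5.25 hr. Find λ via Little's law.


Little's law: L = λW → λ = L / W
= 10.92 / 5.25
= 2.08 per hour


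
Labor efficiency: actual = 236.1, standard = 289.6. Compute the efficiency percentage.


Efficiency = (actual / standard) × 100
= (236.1 / 289.6) × 100
= 81.5%


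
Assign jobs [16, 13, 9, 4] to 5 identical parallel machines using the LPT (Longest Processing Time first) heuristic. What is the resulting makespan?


Jobs (LPT sorted): [16, 13, 9, 4]
Machines: 5
  J=16 → Machine 1 (load: 0+16=16)
  J=13 → Machine 2 (load: 0+13=13)
  J=9 → Machine 3 (load: 0+9=9)
  J=4 → Machine 4 (load: 0+4=4)
Machine loads: [16, 13, 9, 4, 0]
Makespan = max = 16 time units


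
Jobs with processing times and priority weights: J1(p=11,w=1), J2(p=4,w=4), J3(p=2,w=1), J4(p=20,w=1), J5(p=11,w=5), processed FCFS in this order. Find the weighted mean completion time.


Completion times:
  J1: C=11, w×C=1×11=11
  J2: C=15, w×C=4×15=60
  J3: C=17, w×C=1×17=17
  J4: C=37, w×C=1×37=37
  J5: C=48, w×C=5×48=240
Sum w×C = 365
Sum w = 12
Weighted avg = 365/12
= 30.42


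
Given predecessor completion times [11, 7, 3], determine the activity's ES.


ES = max of all predecessor completion times
Predecessors: [11, 7, 3]
ES = max(11, 7, 3)
= 11


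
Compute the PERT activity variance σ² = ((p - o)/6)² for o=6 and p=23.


σ² = ((p - o) / 6)² = (p - o)² / 36
= (23 - 6)² / 36
= 17² / 36
= 289 / 36
= 8.0278


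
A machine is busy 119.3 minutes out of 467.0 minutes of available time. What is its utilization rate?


Utilization = busy / total × 100
= 119.3 / 467.0 × 100
= 25.5%


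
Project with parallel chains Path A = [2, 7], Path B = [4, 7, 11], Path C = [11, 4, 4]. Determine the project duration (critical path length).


Path A: 2 + 7 = 9
Path B: 4 + 7 + 11 = 22
Path C: 11 + 4 + 4 = 19
Critical path = longest = max(9, 22, 19)
= 22 (Path B)


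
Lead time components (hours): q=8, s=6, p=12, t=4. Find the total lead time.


Lead time = queue + setup + processing + transit
= 8 + 6 + 12 + 4
= 30 hours


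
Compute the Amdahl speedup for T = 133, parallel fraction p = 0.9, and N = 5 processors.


Amdahl's law: T_p = T × ((1-p) + p/N)
= 133 × ((1-0.9) + 0.9/5)
= 133 × (0.10 + 0.1800)
= 133 × 0.2800
= 37.24
Speedup = 133/37.24
= 3.57×


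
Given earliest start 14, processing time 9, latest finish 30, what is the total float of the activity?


EF = ES + duration = 14 + 9 = 23
LS = LF - duration = 30 - 9 = 21
Total Float = LF - EF = 30 - 23
(or LS - ES = 21 - 14)
= 7


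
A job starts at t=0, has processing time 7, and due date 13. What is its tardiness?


Completion = start + processing = 0 + 7 = 7
Tardiness = max(0, C - d) = max(0, 7 - 13)
= max(0, -6)
= 0


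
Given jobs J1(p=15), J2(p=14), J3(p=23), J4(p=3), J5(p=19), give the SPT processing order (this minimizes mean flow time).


SPT: sort by shortest processing time
  J4: p=3
  J2: p=14
  J1: p=15
  J5: p=19
  J3: p=23
Order: J4 → J2 → J1 → J5 → J3


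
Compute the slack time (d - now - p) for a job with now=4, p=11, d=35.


Slack = due - current_time - processing
= 35 - 4 - 11
= 20


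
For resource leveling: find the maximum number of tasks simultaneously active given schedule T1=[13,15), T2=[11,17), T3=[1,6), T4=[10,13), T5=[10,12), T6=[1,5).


Check each time point for overlaps:
  t=11: 3 tasks active (T2, T4, T5)
Max concurrent = 3


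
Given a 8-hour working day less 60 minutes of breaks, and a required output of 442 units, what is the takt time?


Available = 8×60 - 60 = 420 min
Takt time = 420 / 442
= 0.95 min/unit


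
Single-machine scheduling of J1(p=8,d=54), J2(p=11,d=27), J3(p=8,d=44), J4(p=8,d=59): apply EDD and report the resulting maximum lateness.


EDD order: J2 → J3 → J1 → J4
Completion and lateness:
  J2: C=11, d=27, L=11-27=-16
  J3: C=19, d=44, L=19-44=-25
  J1: C=27, d=54, L=27-54=-27
  J4: C=35, d=59, L=35-59=-24
Lmax = max(-16, -25, -27, -24)
= -16


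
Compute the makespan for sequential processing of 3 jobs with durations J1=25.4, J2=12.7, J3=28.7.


Sequential makespan: sum all processing times
= 25.4 + 12.7 + 28.7
= 66.8 time units


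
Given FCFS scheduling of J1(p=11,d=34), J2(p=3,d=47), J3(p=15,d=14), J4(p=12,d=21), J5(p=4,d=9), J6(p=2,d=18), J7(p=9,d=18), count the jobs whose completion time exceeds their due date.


Completion vs due date:
  J1: C=11, d=34 → on time
  J2: C=14, d=47 → on time
  J3: C=29, d=14 → TARDY
  J4: C=41, d=21 → TARDY
  J5: C=45, d=9 → TARDY
  J6: C=47, d=18 → TARDY
  J7: C=56, d=18 → TARDY
Tardy jobs: J3, J4, J5, J6, J7
Count = 5


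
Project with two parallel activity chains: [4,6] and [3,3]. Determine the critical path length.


Path A: 4 + 6 = 10
Path B: 3 + 3 = 6
Critical path = longest = max(10, 6)
= 10 (Path A)


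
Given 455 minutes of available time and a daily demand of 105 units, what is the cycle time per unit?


Cycle time = available time / demand
= 455 / 105
= 4.33 min/unit


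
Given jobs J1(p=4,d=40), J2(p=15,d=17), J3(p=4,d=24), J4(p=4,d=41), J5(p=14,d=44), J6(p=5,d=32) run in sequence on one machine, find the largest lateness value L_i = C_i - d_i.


Lateness per job (L = C - d):
  J1: C=4, d=40, L=-36
  J2: C=19, d=17, L=2
  J3: C=23, d=24, L=-1
  J4: C=27, d=41, L=-14
  J5: C=41, d=44, L=-3
  J6: C=46, d=32, L=14
Lmax = max(-36, 2, -1, -14, -3, 14)
= 14


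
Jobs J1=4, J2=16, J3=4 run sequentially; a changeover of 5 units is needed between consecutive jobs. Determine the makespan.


Makespan = Σ processing + (n-1) × setup
= (4 + 16 + 4) + (3-1)×5
= 24 + 10
= 34 time units


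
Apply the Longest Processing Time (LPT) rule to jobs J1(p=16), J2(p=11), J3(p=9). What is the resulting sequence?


LPT: sort by longest processing time first
  J1: p=16
  J2: p=11
  J3: p=9
Order: J1 → J2 → J3


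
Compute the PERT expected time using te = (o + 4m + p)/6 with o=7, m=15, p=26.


te = (o + 4m + p) / 6
= (7 + 4×15 + 26) / 6
= (7 + 60 + 26) / 6
= 93 / 6
= 15.50


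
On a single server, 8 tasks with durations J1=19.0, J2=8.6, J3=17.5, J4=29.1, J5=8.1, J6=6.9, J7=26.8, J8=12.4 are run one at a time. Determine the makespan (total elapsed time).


Sequential makespan: sum all processing times
= 19.0 + 8.6 + 17.5 + 29.1 + 8.1 + 6.9 + 26.8 + 12.4
= 128.4 time units


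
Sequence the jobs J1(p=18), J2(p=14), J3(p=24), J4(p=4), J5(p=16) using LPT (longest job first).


LPT: sort by longest processing time first
  J3: p=24
  J1: p=18
  J5: p=16
  J2: p=14
  J4: p=4
Order: J3 → J1 → J5 → J2 → J4


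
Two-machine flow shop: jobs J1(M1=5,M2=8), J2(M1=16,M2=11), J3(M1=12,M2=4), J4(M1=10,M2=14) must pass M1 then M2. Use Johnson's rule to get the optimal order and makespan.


Johnson's rule:
Group 1 (M1≤M2, sort by M1): ['J1', 'J4']
Group 2 (M1>M2, sort desc M2): ['J2', 'J3']
Sequence: J1 → J4 → J2 → J3
Makespan calculation:
  J1: M1 done=5, M2 done=13
  J4: M1 done=15, M2 done=29
  J2: M1 done=31, M2 done=42
  J3: M1 done=43, M2 done=47
= Sequence: J1 → J4 → J2 → J3, Makespan: 47


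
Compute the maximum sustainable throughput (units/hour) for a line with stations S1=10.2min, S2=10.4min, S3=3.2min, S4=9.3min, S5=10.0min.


Bottleneck = longest station time
Station times: [10.2, 10.4, 3.2, 9.3, 10.0]
Max = 10.4 min
Rate = 60 / 10.4
= 5.77 units/hour (bottleneck: 10.4min)


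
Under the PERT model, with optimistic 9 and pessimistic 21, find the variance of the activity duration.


σ² = ((p - o) / 6)² = (p - o)² / 36
= (21 - 9)² / 36
= 12² / 36
= 144 / 36
= 4.0000


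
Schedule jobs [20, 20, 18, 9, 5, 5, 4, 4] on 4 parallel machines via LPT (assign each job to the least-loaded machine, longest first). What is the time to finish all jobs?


Jobs (LPT sorted): [20, 20, 18, 9, 5, 5, 4, 4]
Machines: 4
  J=20 → Machine 1 (load: 0+20=20)
  J=20 → Machine 2 (load: 0+20=20)
  J=18 → Machine 3 (load: 0+18=18)
  J=9 → Machine 4 (load: 0+9=9)
  J=5 → Machine 4 (load: 9+5=14)
  J=5 → Machine 4 (load: 14+5=19)
  J=4 → Machine 3 (load: 18+4=22)
  J=4 → Machine 4 (load: 19+4=23)
Machine loads: [20, 20, 22, 23]
Makespan = max = 23 time units


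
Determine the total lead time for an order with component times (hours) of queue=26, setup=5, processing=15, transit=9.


Lead time = queue + setup + processing + transit
= 26 + 5 + 15 + 9
= 55 hours


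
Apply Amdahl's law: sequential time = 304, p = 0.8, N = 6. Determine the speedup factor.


Amdahl's law: T_p = T × ((1-p) + p/N)
= 304 × ((1-0.8) + 0.8/6)
= 304 × (0.20 + 0.1333)
= 304 × 0.3333
= 101.33
Speedup = 304/101.33
= 3.00×


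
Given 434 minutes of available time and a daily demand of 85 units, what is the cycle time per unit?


Cycle time = available time / demand
= 434 / 85
= 5.11 min/unit


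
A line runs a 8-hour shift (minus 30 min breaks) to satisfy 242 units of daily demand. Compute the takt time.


Available = 8×60 - 30 = 450 min
Takt time = 450 / 242
= 1.86 min/unit


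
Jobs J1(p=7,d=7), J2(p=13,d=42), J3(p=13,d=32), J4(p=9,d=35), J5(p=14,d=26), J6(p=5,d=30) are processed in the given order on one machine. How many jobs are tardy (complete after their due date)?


Completion vs due date:
  J1: C=7, d=7 → on time
  J2: C=20, d=42 → on time
  J3: C=33, d=32 → TARDY
  J4: C=42, d=35 → TARDY
  J5: C=56, d=26 → TARDY
  J6: C=61, d=30 → TARDY
Tardy jobs: J3, J4, J5, J6
Count = 4


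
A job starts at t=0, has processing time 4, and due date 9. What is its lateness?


Completion = 0 + 4 = 4
Lateness = C - d = 4 - 9
= -5


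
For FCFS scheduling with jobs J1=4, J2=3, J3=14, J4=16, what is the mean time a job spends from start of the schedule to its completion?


Completion times:
  J1: completes at 4
  J2: completes at 7
  J3: completes at 21
  J4: completes at 37
Sum = 69
Average = 69/4
= 17.25


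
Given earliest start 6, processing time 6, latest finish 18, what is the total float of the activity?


EF = ES + duration = 6 + 6 = 12
LS = LF - duration = 18 - 6 = 12
Total Float = LF - EF = 18 - 12
(or LS - ES = 12 - 6)
= 6


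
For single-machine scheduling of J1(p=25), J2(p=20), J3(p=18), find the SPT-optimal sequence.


SPT: sort by shortest processing time
  J3: p=18
  J2: p=20
  J1: p=25
Order: J3 → J2 → J1


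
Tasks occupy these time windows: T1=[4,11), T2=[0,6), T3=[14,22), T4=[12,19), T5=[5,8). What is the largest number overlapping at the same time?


Check each time point for overlaps:
  t=5: 3 tasks active (T1, T2, T5)
Max concurrent = 3


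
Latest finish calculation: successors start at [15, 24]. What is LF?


LF = min of all successor start times
Successors start at: [15, 24]
LF = min(15, 24)
= 15


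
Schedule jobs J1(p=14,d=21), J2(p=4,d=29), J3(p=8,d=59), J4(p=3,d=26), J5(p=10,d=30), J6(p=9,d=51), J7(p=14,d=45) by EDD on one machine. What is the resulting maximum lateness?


EDD order: J1 → J4 → J2 → J5 → J7 → J6 → J3
Completion and lateness:
  J1: C=14, d=21, L=14-21=-7
  J4: C=17, d=26, L=17-26=-9
  J2: C=21, d=29, L=21-29=-8
  J5: C=31, d=30, L=31-30=1
  J7: C=45, d=45, L=45-45=0
  J6: C=54, d=51, L=54-51=3
  J3: C=62, d=59, L=62-59=3
Lmax = max(-7, -9, -8, 1, 0, 3, 3)
= 3


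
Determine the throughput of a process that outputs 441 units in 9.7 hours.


Throughput = units / time
= 441 / 9.7
= 45.5 units/hour


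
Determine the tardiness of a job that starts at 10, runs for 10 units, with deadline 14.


Completion = start + processing = 10 + 10 = 20
Tardiness = max(0, C - d) = max(0, 20 - 14)
= max(0, 6)
= 6


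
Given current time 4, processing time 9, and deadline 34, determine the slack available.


Slack = due - current_time - processing
= 34 - 4 - 9
= 21


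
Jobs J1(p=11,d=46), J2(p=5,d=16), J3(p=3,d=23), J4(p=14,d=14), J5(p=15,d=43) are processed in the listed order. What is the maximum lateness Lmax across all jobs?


Lateness per job (L = C - d):
  J1: C=11, d=46, L=-35
  J2: C=16, d=16, L=0
  J3: C=19, d=23, L=-4
  J4: C=33, d=14, L=19
  J5: C=48, d=43, L=5
Lmax = max(-35, 0, -4, 19, 5)
= 19


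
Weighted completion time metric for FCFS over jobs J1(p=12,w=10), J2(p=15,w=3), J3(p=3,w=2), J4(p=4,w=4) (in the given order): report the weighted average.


Completion times:
  J1: C=12, w×C=10×12=120
  J2: C=27, w×C=3×27=81
  J3: C=30, w×C=2×30=60
  J4: C=34, w×C=4×34=136
Sum w×C = 397
Sum w = 19
Weighted avg = 397/19
= 20.89


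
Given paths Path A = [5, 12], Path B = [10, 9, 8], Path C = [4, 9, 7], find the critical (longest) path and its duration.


Path A: 5 + 12 = 17
Path B: 10 + 9 + 8 = 27
Path C: 4 + 9 + 7 = 20
Critical path = longest = max(17, 27, 20)
= 27 (Path B)


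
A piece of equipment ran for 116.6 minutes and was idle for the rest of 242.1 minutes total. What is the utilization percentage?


Utilization = busy / total × 100
= 116.6 / 242.1 × 100
= 48.2%


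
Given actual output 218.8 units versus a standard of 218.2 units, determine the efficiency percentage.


Efficiency = (actual / standard) × 100
= (218.8 / 218.2) × 100
= 100.3%


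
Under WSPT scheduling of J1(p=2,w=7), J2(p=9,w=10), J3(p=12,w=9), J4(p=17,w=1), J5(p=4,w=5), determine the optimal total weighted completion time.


WSPT order (by p/w): J1 → J5 → J2 → J3 → J4
  J1: C=2, w·C=7×2=14
  J5: C=6, w·C=5×6=30
  J2: C=15, w·C=10×15=150
  J3: C=27, w·C=9×27=243
  J4: C=44, w·C=1×44=44
Σ w·C = 481
= 481


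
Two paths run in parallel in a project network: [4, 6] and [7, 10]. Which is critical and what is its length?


Path A: 4 + 6 = 10
Path B: 7 + 10 = 17
Critical path = longest = max(10, 17)
= 17 (Path B)


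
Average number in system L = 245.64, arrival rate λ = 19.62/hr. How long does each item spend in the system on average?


Little's law: L = λW → W = L / λ
= 245.64 / 19.62
= 12.52 hours


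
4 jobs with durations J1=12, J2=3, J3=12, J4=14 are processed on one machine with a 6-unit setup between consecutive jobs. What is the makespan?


Makespan = Σ processing + (n-1) × setup
= (12 + 3 + 12 + 14) + (4-1)×6
= 41 + 18
= 59 time units


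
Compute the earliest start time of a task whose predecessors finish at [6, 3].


ES = max of all predecessor completion times
Predecessors: [6, 3]
ES = max(6, 3)
= 6


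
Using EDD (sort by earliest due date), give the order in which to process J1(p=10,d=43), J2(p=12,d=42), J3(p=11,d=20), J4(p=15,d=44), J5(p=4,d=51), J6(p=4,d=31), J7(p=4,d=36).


EDD: sort by earliest due date
  J3: d=20, p=11
  J6: d=31, p=4
  J7: d=36, p=4
  J2: d=42, p=12
  J1: d=43, p=10
  J4: d=44, p=15
  J5: d=51, p=4
Order: J3 → J6 → J7 → J2 → J1 → J4 → J5


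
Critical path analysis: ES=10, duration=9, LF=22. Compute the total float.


EF = ES + duration = 10 + 9 = 19
LS = LF - duration = 22 - 9 = 13
Total Float = LF - EF = 22 - 19
(or LS - ES = 13 - 10)
= 3


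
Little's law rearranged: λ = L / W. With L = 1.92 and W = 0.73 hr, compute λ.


Little's law: L = λW → λ = L / W
= 1.92 / 0.73
= 2.63 per hour


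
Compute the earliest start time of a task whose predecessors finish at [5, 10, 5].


ES = max of all predecessor completion times
Predecessors: [5, 10, 5]
ES = max(5, 10, 5)
= 10


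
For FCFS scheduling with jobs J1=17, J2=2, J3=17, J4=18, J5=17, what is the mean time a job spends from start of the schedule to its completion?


Completion times:
  J1: completes at 17
  J2: completes at 19
  J3: completes at 36
  J4: completes at 54
  J5: completes at 71
Sum = 197
Average = 197/5
= 39.40
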